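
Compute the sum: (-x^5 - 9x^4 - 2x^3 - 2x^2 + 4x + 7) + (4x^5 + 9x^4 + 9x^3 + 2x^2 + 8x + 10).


Align terms by degree and add:
  -x^5 - 9x^4 - 2x^3 - 2x^2 + 4x + 7
+ 4x^5 + 9x^4 + 9x^3 + 2x^2 + 8x + 10
= 3x^5 + 7x^3 + 12x + 17


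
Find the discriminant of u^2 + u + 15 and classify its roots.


D = b^2 - 4ac = (1)^2 - 4(1)(15) = 1 - 60 = -59
Since D < 0: two complex conjugate roots (no real roots)


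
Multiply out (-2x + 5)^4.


Expand (-2x + 5)^4 by repeated multiplication:
  (-2x + 5)^2 = 4x^2 - 20x + 25
  (-2x + 5)^3 = -8x^3 + 60x^2 - 150x + 125
= 16x^4 - 160x^3 + 600x^2 - 1000x + 625


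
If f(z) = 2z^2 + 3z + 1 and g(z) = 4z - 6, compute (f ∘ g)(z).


Substitute g(z) into f:
f(g(z)) = 2*(4z - 6)^2 + 3*(4z - 6) + 1
(4z - 6)^2 = 16z^2 - 48z + 36
Expand and combine: 32z^2 - 84z + 55


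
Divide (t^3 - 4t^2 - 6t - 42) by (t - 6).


(t^3 - 4t^2 - 6t - 42) / (t - 6)
Step 1: t^2 * (t - 6) = t^3 - 6t^2; subtract.
Step 2: 2t * (t - 6) = 2t^2 - 12t; subtract.
Step 3: 6 * (t - 6) = 6t - 36; subtract.
Quotient: t^2 + 2t + 6, Remainder: -6


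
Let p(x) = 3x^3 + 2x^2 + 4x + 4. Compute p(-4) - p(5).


p(-4) = -172
p(5) = 449
p(-4) - p(5) = -172 - 449 = -621


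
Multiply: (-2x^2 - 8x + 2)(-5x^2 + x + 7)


Distribute each term of the first polynomial:
  (-2x^2)(-5x^2 + x + 7) = 10x^4 - 2x^3 - 14x^2
  (-8x)(-5x^2 + x + 7) = 40x^3 - 8x^2 - 56x
  (2)(-5x^2 + x + 7) = -10x^2 + 2x + 14
Sum: 10x^4 + 38x^3 - 32x^2 - 54x + 14


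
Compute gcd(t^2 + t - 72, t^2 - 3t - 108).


Factor each:
  t^2 + t - 72 = (t + 9)(t - 8)
  t^2 - 3t - 108 = (t + 9)(t - 12)
Common monic factor: t + 9


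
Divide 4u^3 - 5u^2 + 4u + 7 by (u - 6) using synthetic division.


Synthetic division with c = 6. Coefficients: 4, -5, 4, 7
Bring down 4.
  4 * 6 = 24; 24 - 5 = 19
  19 * 6 = 114; 114 + 4 = 118
  118 * 6 = 708; 708 + 7 = 715
Quotient: 4u^2 + 19u + 118, Remainder: 715


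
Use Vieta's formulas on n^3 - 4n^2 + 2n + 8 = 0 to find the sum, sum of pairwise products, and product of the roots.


Monic cubic n^3+bn^2+cn+d=0: sum=-b, pairwise sum=c, product=-d.
b=-4, c=2, d=8
r1+r2+r3 = 4
r1r2+r1r3+r2r3 = 2
r1r2r3 = -8


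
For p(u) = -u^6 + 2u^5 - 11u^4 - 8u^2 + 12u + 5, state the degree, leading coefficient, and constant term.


Highest power of u is 6, with coefficient -1. Constant term is 5.
Degree = 6, leading coefficient = -1, constant term = 5


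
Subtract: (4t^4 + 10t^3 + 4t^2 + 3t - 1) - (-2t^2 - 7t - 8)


Distribute the minus sign:
  (4t^4 + 10t^3 + 4t^2 + 3t - 1)
- (-2t^2 - 7t - 8)
Negate second polynomial: 2t^2 + 7t + 8
Add: 4t^4 + 10t^3 + 6t^2 + 10t + 7


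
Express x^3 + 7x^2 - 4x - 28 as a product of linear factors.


Try integer roots (divisors of -28). x=-2: p(-2)=0.
Divide out (x + 2): quotient is x^2 + 5x - 14.
Factor the quadratic: (x - 2)(x + 7)
Result: (x + 2)(x - 2)(x + 7)


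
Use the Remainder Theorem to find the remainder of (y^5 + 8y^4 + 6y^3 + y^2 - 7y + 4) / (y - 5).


By the Remainder Theorem, the remainder equals p(5):
  1*(5)^5 = 3125
  8*(5)^4 = 5000
  6*(5)^3 = 750
  1*(5)^2 = 25
  -7*(5)^1 = -35
  constant: 4
Sum: 3125 + 5000 + 750 + 25 - 35 + 4 = 8869


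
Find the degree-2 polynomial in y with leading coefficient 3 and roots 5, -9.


p(y) = 3(y - 5)(y + 9)
Expand: 3y^2 + 12y - 135


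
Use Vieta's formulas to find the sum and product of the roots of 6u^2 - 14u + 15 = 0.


For au^2+bu+c=0: sum = -b/a, product = c/a.
a=6, b=-14, c=15
Sum = -(-14)/6 = 7/3
Product = (15)/6 = 5/2


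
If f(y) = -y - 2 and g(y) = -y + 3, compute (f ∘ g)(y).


Substitute g(y) into f:
f(g(y)) = -1*(-y + 3) + (-2)
Expand and combine: y - 5


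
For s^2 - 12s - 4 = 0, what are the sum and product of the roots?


For as^2+bs+c=0: sum = -b/a, product = c/a.
a=1, b=-12, c=-4
Sum = -(-12)/1 = 12
Product = (-4)/1 = -4


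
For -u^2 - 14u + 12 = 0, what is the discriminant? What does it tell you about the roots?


D = b^2 - 4ac = (-14)^2 - 4(-1)(12) = 196 + 48 = 244
Since D > 0: two distinct irrational roots


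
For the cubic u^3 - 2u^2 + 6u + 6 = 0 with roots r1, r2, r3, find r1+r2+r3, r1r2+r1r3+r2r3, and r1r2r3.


Monic cubic u^3+bu^2+cu+d=0: sum=-b, pairwise sum=c, product=-d.
b=-2, c=6, d=6
r1+r2+r3 = 2
r1r2+r1r3+r2r3 = 6
r1r2r3 = -6


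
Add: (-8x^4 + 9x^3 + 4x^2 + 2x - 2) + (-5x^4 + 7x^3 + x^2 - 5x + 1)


Align terms by degree and add:
  -8x^4 + 9x^3 + 4x^2 + 2x - 2
  -5x^4 + 7x^3 + x^2 - 5x + 1
= -13x^4 + 16x^3 + 5x^2 - 3x - 1


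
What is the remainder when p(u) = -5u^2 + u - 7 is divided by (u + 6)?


By the Remainder Theorem, the remainder equals p(-6):
  -5*(-6)^2 = -180
  1*(-6)^1 = -6
  constant: -7
Sum: -180 - 6 - 7 = -193


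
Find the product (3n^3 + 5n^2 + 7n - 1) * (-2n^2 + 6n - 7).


Distribute each term of the first polynomial:
  (3n^3)(-2n^2 + 6n - 7) = -6n^5 + 18n^4 - 21n^3
  (5n^2)(-2n^2 + 6n - 7) = -10n^4 + 30n^3 - 35n^2
  (7n)(-2n^2 + 6n - 7) = -14n^3 + 42n^2 - 49n
  (-1)(-2n^2 + 6n - 7) = 2n^2 - 6n + 7
Sum: -6n^5 + 8n^4 - 5n^3 + 9n^2 - 55n + 7


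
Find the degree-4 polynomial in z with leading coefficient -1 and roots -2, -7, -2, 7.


p(z) = -(z + 2)(z + 7)(z + 2)(z - 7)
Expand: -z^4 - 4z^3 + 45z^2 + 196z + 196


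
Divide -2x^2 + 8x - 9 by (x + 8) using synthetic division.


Synthetic division with c = -8. Coefficients: -2, 8, -9
Bring down -2.
  -2 * -8 = 16; 16 + 8 = 24
  24 * -8 = -192; -192 - 9 = -201
Quotient: -2x + 24, Remainder: -201


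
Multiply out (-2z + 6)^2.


Expand (-2z + 6)^2 by repeated multiplication:
= 4z^2 - 24z + 36


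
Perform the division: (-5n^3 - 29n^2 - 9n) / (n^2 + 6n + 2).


(-5n^3 - 29n^2 - 9n) / (n^2 + 6n + 2)
Step 1: -5n * (n^2 + 6n + 2) = -5n^3 - 30n^2 - 10n; subtract.
Step 2: 1 * (n^2 + 6n + 2) = n^2 + 6n + 2; subtract.
Quotient: -5n + 1, Remainder: -5n - 2


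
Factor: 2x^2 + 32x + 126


Roots satisfy r1 + r2 = -b/a = -16 and r1*r2 = c/a = 63.
So r1 = -7, r2 = -9.
2x^2 + 32x + 126 = 2(x - r1)(x - r2) = 2(x + 7)(x + 9)


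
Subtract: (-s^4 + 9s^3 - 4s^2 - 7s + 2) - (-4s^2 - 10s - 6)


Distribute the minus sign:
  (-s^4 + 9s^3 - 4s^2 - 7s + 2)
- (-4s^2 - 10s - 6)
Negate second polynomial: 4s^2 + 10s + 6
Add: -s^4 + 9s^3 + 3s + 8


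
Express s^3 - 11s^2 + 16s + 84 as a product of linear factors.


Try integer roots (divisors of 84). s=6: p(6)=0.
Divide out (s - 6): quotient is s^2 - 5s - 14.
Factor the quadratic: (s + 2)(s - 7)
Result: (s - 6)(s + 2)(s - 7)


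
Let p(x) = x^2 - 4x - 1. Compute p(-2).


Using direct substitution:
  1 * (-2)^2 = 4
  -4 * (-2)^1 = 8
  constant: -1
Sum = 4 + 8 - 1 = 11


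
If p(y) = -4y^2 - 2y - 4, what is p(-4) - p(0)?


p(-4) = -60
p(0) = -4
p(-4) - p(0) = -60 + 4 = -56


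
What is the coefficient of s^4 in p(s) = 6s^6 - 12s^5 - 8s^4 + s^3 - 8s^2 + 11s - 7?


Read off the coefficient of s^4: -8


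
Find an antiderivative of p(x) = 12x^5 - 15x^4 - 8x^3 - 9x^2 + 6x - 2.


Reverse power rule on each term:
  ∫ 12x^5 dx = 2x^6
  ∫ -15x^4 dx = -3x^5
  ∫ -8x^3 dx = -2x^4
  ∫ -9x^2 dx = -3x^3
  ∫ 6x dx = 3x^2
  ∫ -2 dx = -2x
F(x) = 2x^6 - 3x^5 - 2x^4 - 3x^3 + 3x^2 - 2x + C


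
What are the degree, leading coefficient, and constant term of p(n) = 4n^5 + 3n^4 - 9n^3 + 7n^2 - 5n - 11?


Highest power of n is 5, with coefficient 4. Constant term is -11.
Degree = 5, leading coefficient = 4, constant term = -11


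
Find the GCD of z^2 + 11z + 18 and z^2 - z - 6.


Factor each:
  z^2 + 11z + 18 = (z + 2)(z + 9)
  z^2 - z - 6 = (z + 2)(z - 3)
Common monic factor: z + 2


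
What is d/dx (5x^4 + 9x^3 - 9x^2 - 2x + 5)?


Apply the power rule term by term:
  d/dx(5x^4) = 20x^3
  d/dx(9x^3) = 27x^2
  d/dx(-9x^2) = -18x
  d/dx(-2x) = -2
  d/dx(5) = 0
p'(x) = 20x^3 + 27x^2 - 18x - 2


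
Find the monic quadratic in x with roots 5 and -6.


p(x) = (x - 5)(x + 6)
Expand: x^2 + x - 30


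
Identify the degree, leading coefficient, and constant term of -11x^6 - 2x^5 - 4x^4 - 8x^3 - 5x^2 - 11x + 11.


Highest power of x is 6, with coefficient -11. Constant term is 11.
Degree = 6, leading coefficient = -11, constant term = 11


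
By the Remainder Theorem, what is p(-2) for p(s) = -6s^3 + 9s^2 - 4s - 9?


By the Remainder Theorem, the remainder equals p(-2):
  -6*(-2)^3 = 48
  9*(-2)^2 = 36
  -4*(-2)^1 = 8
  constant: -9
Sum: 48 + 36 + 8 - 9 = 83


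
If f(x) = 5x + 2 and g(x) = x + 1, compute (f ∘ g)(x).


Substitute g(x) into f:
f(g(x)) = 5*(x + 1) + 2
Expand and combine: 5x + 7


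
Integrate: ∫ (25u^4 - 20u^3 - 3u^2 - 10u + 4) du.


Reverse power rule on each term:
  ∫ 25u^4 du = 5u^5
  ∫ -20u^3 du = -5u^4
  ∫ -3u^2 du = -u^3
  ∫ -10u du = -5u^2
  ∫ 4 du = 4u
F(u) = 5u^5 - 5u^4 - u^3 - 5u^2 + 4u + C


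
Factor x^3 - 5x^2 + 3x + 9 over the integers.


Try integer roots (divisors of 9). x=3: p(3)=0.
Divide out (x - 3): quotient is x^2 - 2x - 3.
Factor the quadratic: (x - 3)(x + 1)
Result: (x - 3)(x - 3)(x + 1)


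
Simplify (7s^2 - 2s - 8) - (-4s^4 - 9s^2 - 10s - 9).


Distribute the minus sign:
  (7s^2 - 2s - 8)
- (-4s^4 - 9s^2 - 10s - 9)
Negate second polynomial: 4s^4 + 9s^2 + 10s + 9
Add: 4s^4 + 16s^2 + 8s + 1


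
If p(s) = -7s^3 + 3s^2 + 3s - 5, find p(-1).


Using direct substitution:
  -7 * (-1)^3 = 7
  3 * (-1)^2 = 3
  3 * (-1)^1 = -3
  constant: -5
Sum = 7 + 3 - 3 - 5 = 2


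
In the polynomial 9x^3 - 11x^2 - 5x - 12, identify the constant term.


Read off the constant term: -12


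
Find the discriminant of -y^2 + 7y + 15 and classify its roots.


D = b^2 - 4ac = (7)^2 - 4(-1)(15) = 49 + 60 = 109
Since D > 0: two distinct irrational roots


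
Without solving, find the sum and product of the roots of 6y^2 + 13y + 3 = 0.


For ay^2+by+c=0: sum = -b/a, product = c/a.
a=6, b=13, c=3
Sum = -(13)/6 = -13/6
Product = (3)/6 = 1/2


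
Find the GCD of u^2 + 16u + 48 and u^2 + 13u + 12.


Factor each:
  u^2 + 16u + 48 = (u + 12)(u + 4)
  u^2 + 13u + 12 = (u + 12)(u + 1)
Common monic factor: u + 12


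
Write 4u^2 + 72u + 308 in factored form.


Roots satisfy r1 + r2 = -b/a = -18 and r1*r2 = c/a = 77.
So r1 = -11, r2 = -7.
4u^2 + 72u + 308 = 4(u - r1)(u - r2) = 4(u + 11)(u + 7)


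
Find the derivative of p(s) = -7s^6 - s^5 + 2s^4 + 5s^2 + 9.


Apply the power rule term by term:
  d/ds(-7s^6) = -42s^5
  d/ds(-s^5) = -5s^4
  d/ds(2s^4) = 8s^3
  d/ds(5s^2) = 10s
  d/ds(9) = 0
p'(s) = -42s^5 - 5s^4 + 8s^3 + 10s


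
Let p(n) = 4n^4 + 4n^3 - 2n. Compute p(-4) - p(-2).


p(-4) = 776
p(-2) = 36
p(-4) - p(-2) = 776 - 36 = 740


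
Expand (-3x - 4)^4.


Expand (-3x - 4)^4 by repeated multiplication:
  (-3x - 4)^2 = 9x^2 + 24x + 16
  (-3x - 4)^3 = -27x^3 - 108x^2 - 144x - 64
= 81x^4 + 432x^3 + 864x^2 + 768x + 256


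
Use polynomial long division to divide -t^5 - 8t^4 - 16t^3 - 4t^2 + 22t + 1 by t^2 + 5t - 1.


(-t^5 - 8t^4 - 16t^3 - 4t^2 + 22t + 1) / (t^2 + 5t - 1)
Step 1: -t^3 * (t^2 + 5t - 1) = -t^5 - 5t^4 + t^3; subtract.
Step 2: -3t^2 * (t^2 + 5t - 1) = -3t^4 - 15t^3 + 3t^2; subtract.
Step 3: -2t * (t^2 + 5t - 1) = -2t^3 - 10t^2 + 2t; subtract.
Step 4: 3 * (t^2 + 5t - 1) = 3t^2 + 15t - 3; subtract.
Quotient: -t^3 - 3t^2 - 2t + 3, Remainder: 5t + 4


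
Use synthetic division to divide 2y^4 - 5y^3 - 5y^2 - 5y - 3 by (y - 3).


Synthetic division with c = 3. Coefficients: 2, -5, -5, -5, -3
Bring down 2.
  2 * 3 = 6; 6 - 5 = 1
  1 * 3 = 3; 3 - 5 = -2
  -2 * 3 = -6; -6 - 5 = -11
  -11 * 3 = -33; -33 - 3 = -36
Quotient: 2y^3 + y^2 - 2y - 11, Remainder: -36


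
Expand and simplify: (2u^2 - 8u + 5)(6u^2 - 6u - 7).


Distribute each term of the first polynomial:
  (2u^2)(6u^2 - 6u - 7) = 12u^4 - 12u^3 - 14u^2
  (-8u)(6u^2 - 6u - 7) = -48u^3 + 48u^2 + 56u
  (5)(6u^2 - 6u - 7) = 30u^2 - 30u - 35
Sum: 12u^4 - 60u^3 + 64u^2 + 26u - 35


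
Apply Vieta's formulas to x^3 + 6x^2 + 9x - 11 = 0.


Monic cubic x^3+bx^2+cx+d=0: sum=-b, pairwise sum=c, product=-d.
b=6, c=9, d=-11
r1+r2+r3 = -6
r1r2+r1r3+r2r3 = 9
r1r2r3 = 11


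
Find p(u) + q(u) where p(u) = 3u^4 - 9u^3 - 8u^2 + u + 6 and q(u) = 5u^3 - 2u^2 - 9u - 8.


Align terms by degree and add:
  3u^4 - 9u^3 - 8u^2 + u + 6
+ 5u^3 - 2u^2 - 9u - 8
= 3u^4 - 4u^3 - 10u^2 - 8u - 2


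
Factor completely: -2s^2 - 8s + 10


Roots satisfy r1 + r2 = -b/a = -4 and r1*r2 = c/a = -5.
So r1 = 1, r2 = -5.
-2s^2 - 8s + 10 = -2(s - r1)(s - r2) = -2(s - 1)(s + 5)


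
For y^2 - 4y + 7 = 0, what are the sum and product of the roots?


For ay^2+by+c=0: sum = -b/a, product = c/a.
a=1, b=-4, c=7
Sum = -(-4)/1 = 4
Product = (7)/1 = 7


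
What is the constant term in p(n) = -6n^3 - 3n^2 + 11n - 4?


Read off the constant term: -4


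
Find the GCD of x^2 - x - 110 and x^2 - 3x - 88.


Factor each:
  x^2 - x - 110 = (x - 11)(x + 10)
  x^2 - 3x - 88 = (x - 11)(x + 8)
Common monic factor: x - 11


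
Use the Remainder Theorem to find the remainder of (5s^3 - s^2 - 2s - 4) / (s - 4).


By the Remainder Theorem, the remainder equals p(4):
  5*(4)^3 = 320
  -1*(4)^2 = -16
  -2*(4)^1 = -8
  constant: -4
Sum: 320 - 16 - 8 - 4 = 292


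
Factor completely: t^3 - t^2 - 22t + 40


Try integer roots (divisors of 40). t=2: p(2)=0.
Divide out (t - 2): quotient is t^2 + t - 20.
Factor the quadratic: (t + 5)(t - 4)
Result: (t - 2)(t + 5)(t - 4)


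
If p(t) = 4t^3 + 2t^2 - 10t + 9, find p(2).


Using direct substitution:
  4 * (2)^3 = 32
  2 * (2)^2 = 8
  -10 * (2)^1 = -20
  constant: 9
Sum = 32 + 8 - 20 + 9 = 29


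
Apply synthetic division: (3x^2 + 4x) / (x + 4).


Synthetic division with c = -4. Coefficients: 3, 4, 0
Bring down 3.
  3 * -4 = -12; -12 + 4 = -8
  -8 * -4 = 32; 32 + 0 = 32
Quotient: 3x - 8, Remainder: 32


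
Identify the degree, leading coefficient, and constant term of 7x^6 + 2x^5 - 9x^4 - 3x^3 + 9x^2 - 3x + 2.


Highest power of x is 6, with coefficient 7. Constant term is 2.
Degree = 6, leading coefficient = 7, constant term = 2


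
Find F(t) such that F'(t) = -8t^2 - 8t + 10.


Reverse power rule on each term:
  ∫ -8t^2 dt = -(8/3)t^3
  ∫ -8t dt = -4t^2
  ∫ 10 dt = 10t
F(t) = -(8/3)t^3 - 4t^2 + 10t + C


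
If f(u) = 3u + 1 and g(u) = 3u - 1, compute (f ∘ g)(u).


Substitute g(u) into f:
f(g(u)) = 3*(3u - 1) + 1
Expand and combine: 9u - 2


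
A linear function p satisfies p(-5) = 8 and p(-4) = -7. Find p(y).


p(y) = my + b. Using p(-5)=8, p(-4)=-7:
m = (8 + 7)/(-5 + 4) = 15/-1 = -15
b = 8 - m*(-5) = 8 - 75 = -67
p(y) = -15y - 67


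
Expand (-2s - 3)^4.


Expand (-2s - 3)^4 by repeated multiplication:
  (-2s - 3)^2 = 4s^2 + 12s + 9
  (-2s - 3)^3 = -8s^3 - 36s^2 - 54s - 27
= 16s^4 + 96s^3 + 216s^2 + 216s + 81


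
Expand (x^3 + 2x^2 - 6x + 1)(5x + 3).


Distribute each term of the first polynomial:
  (x^3)(5x + 3) = 5x^4 + 3x^3
  (2x^2)(5x + 3) = 10x^3 + 6x^2
  (-6x)(5x + 3) = -30x^2 - 18x
  (1)(5x + 3) = 5x + 3
Sum: 5x^4 + 13x^3 - 24x^2 - 13x + 3


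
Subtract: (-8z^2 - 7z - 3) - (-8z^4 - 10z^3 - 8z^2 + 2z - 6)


Distribute the minus sign:
  (-8z^2 - 7z - 3)
- (-8z^4 - 10z^3 - 8z^2 + 2z - 6)
Negate second polynomial: 8z^4 + 10z^3 + 8z^2 - 2z + 6
Add: 8z^4 + 10z^3 - 9z + 3


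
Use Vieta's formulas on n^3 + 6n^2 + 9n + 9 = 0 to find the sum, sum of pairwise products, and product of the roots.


Monic cubic n^3+bn^2+cn+d=0: sum=-b, pairwise sum=c, product=-d.
b=6, c=9, d=9
r1+r2+r3 = -6
r1r2+r1r3+r2r3 = 9
r1r2r3 = -9


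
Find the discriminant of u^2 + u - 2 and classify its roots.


D = b^2 - 4ac = (1)^2 - 4(1)(-2) = 1 + 8 = 9
Since D > 0: two distinct rational roots


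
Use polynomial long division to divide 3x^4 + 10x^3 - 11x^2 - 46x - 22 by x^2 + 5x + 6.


(3x^4 + 10x^3 - 11x^2 - 46x - 22) / (x^2 + 5x + 6)
Step 1: 3x^2 * (x^2 + 5x + 6) = 3x^4 + 15x^3 + 18x^2; subtract.
Step 2: -5x * (x^2 + 5x + 6) = -5x^3 - 25x^2 - 30x; subtract.
Step 3: -4 * (x^2 + 5x + 6) = -4x^2 - 20x - 24; subtract.
Quotient: 3x^2 - 5x - 4, Remainder: 4x + 2


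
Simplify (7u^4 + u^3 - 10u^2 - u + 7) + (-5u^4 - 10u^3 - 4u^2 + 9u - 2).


Align terms by degree and add:
  7u^4 + u^3 - 10u^2 - u + 7
  -5u^4 - 10u^3 - 4u^2 + 9u - 2
= 2u^4 - 9u^3 - 14u^2 + 8u + 5


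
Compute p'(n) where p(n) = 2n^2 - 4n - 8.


Apply the power rule term by term:
  d/dn(2n^2) = 4n
  d/dn(-4n) = -4
  d/dn(-8) = 0
p'(n) = 4n - 4


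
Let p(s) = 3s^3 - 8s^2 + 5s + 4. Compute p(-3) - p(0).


p(-3) = -164
p(0) = 4
p(-3) - p(0) = -164 - 4 = -168


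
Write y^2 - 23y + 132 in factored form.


Roots satisfy r1 + r2 = -b/a = 23 and r1*r2 = c/a = 132.
So r1 = 12, r2 = 11.
y^2 - 23y + 132 = (y - r1)(y - r2) = (y - 12)(y - 11)


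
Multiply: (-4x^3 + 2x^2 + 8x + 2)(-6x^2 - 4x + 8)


Distribute each term of the first polynomial:
  (-4x^3)(-6x^2 - 4x + 8) = 24x^5 + 16x^4 - 32x^3
  (2x^2)(-6x^2 - 4x + 8) = -12x^4 - 8x^3 + 16x^2
  (8x)(-6x^2 - 4x + 8) = -48x^3 - 32x^2 + 64x
  (2)(-6x^2 - 4x + 8) = -12x^2 - 8x + 16
Sum: 24x^5 + 4x^4 - 88x^3 - 28x^2 + 56x + 16


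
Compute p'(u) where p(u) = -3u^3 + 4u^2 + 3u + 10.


Apply the power rule term by term:
  d/du(-3u^3) = -9u^2
  d/du(4u^2) = 8u
  d/du(3u) = 3
  d/du(10) = 0
p'(u) = -9u^2 + 8u + 3


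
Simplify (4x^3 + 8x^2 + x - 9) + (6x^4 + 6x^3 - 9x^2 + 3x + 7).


Align terms by degree and add:
  4x^3 + 8x^2 + x - 9
+ 6x^4 + 6x^3 - 9x^2 + 3x + 7
= 6x^4 + 10x^3 - x^2 + 4x - 2


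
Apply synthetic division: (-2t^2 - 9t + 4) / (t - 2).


Synthetic division with c = 2. Coefficients: -2, -9, 4
Bring down -2.
  -2 * 2 = -4; -4 - 9 = -13
  -13 * 2 = -26; -26 + 4 = -22
Quotient: -2t - 13, Remainder: -22


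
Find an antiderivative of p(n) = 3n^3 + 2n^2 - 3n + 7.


Reverse power rule on each term:
  ∫ 3n^3 dn = (3/4)n^4
  ∫ 2n^2 dn = (2/3)n^3
  ∫ -3n dn = -(3/2)n^2
  ∫ 7 dn = 7n
F(n) = (3/4)n^4 + (2/3)n^3 - (3/2)n^2 + 7n + C


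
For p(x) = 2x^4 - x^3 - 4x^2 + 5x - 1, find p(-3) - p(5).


p(-3) = 137
p(5) = 1049
p(-3) - p(5) = 137 - 1049 = -912


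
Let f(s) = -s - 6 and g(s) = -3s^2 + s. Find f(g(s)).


Substitute g(s) into f:
f(g(s)) = -1*(-3s^2 + s) + (-6)
Expand and combine: 3s^2 - s - 6


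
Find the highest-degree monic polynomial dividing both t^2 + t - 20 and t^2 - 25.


Factor each:
  t^2 + t - 20 = (t + 5)(t - 4)
  t^2 - 25 = (t + 5)(t - 5)
Common monic factor: t + 5


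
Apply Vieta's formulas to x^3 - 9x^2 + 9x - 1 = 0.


Monic cubic x^3+bx^2+cx+d=0: sum=-b, pairwise sum=c, product=-d.
b=-9, c=9, d=-1
r1+r2+r3 = 9
r1r2+r1r3+r2r3 = 9
r1r2r3 = 1


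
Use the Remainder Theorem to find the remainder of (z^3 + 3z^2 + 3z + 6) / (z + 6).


By the Remainder Theorem, the remainder equals p(-6):
  1*(-6)^3 = -216
  3*(-6)^2 = 108
  3*(-6)^1 = -18
  constant: 6
Sum: -216 + 108 - 18 + 6 = -120


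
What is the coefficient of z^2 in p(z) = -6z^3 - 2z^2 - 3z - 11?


Read off the coefficient of z^2: -2


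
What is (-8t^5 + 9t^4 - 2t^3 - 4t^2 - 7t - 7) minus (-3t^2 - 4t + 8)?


Distribute the minus sign:
  (-8t^5 + 9t^4 - 2t^3 - 4t^2 - 7t - 7)
- (-3t^2 - 4t + 8)
Negate second polynomial: 3t^2 + 4t - 8
Add: -8t^5 + 9t^4 - 2t^3 - t^2 - 3t - 15


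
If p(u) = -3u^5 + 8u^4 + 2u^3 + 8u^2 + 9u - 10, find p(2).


Using direct substitution:
  -3 * (2)^5 = -96
  8 * (2)^4 = 128
  2 * (2)^3 = 16
  8 * (2)^2 = 32
  9 * (2)^1 = 18
  constant: -10
Sum = -96 + 128 + 16 + 32 + 18 - 10 = 88


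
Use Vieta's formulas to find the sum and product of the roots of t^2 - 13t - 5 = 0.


For at^2+bt+c=0: sum = -b/a, product = c/a.
a=1, b=-13, c=-5
Sum = -(-13)/1 = 13
Product = (-5)/1 = -5


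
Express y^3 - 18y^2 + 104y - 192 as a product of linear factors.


Try integer roots (divisors of -192). y=4: p(4)=0.
Divide out (y - 4): quotient is y^2 - 14y + 48.
Factor the quadratic: (y - 6)(y - 8)
Result: (y - 4)(y - 6)(y - 8)


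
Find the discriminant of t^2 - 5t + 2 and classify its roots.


D = b^2 - 4ac = (-5)^2 - 4(1)(2) = 25 - 8 = 17
Since D > 0: two distinct irrational roots


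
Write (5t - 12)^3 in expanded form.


Expand (5t - 12)^3 by repeated multiplication:
  (5t - 12)^2 = 25t^2 - 120t + 144
= 125t^3 - 900t^2 + 2160t - 1728


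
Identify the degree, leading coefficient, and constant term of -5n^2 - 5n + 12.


Highest power of n is 2, with coefficient -5. Constant term is 12.
Degree = 2, leading coefficient = -5, constant term = 12


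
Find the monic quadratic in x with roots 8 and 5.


p(x) = (x - 8)(x - 5)
Expand: x^2 - 13x + 40


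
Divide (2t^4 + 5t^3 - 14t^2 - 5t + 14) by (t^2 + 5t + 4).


(2t^4 + 5t^3 - 14t^2 - 5t + 14) / (t^2 + 5t + 4)
Step 1: 2t^2 * (t^2 + 5t + 4) = 2t^4 + 10t^3 + 8t^2; subtract.
Step 2: -5t * (t^2 + 5t + 4) = -5t^3 - 25t^2 - 20t; subtract.
Step 3: 3 * (t^2 + 5t + 4) = 3t^2 + 15t + 12; subtract.
Quotient: 2t^2 - 5t + 3, Remainder: 2


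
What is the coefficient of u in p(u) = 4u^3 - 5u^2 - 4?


Read off the coefficient of u: 0


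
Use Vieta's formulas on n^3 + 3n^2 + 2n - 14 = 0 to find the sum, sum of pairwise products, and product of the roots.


Monic cubic n^3+bn^2+cn+d=0: sum=-b, pairwise sum=c, product=-d.
b=3, c=2, d=-14
r1+r2+r3 = -3
r1r2+r1r3+r2r3 = 2
r1r2r3 = 14


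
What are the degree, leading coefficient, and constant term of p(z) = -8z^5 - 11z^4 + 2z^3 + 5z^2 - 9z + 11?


Highest power of z is 5, with coefficient -8. Constant term is 11.
Degree = 5, leading coefficient = -8, constant term = 11


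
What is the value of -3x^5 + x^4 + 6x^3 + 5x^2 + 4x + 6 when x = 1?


Using direct substitution:
  -3 * (1)^5 = -3
  1 * (1)^4 = 1
  6 * (1)^3 = 6
  5 * (1)^2 = 5
  4 * (1)^1 = 4
  constant: 6
Sum = -3 + 1 + 6 + 5 + 4 + 6 = 19


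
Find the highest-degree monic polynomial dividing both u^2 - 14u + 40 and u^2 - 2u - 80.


Factor each:
  u^2 - 14u + 40 = (u - 10)(u - 4)
  u^2 - 2u - 80 = (u - 10)(u + 8)
Common monic factor: u - 10


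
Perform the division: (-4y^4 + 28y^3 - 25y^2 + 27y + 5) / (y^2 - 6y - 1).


(-4y^4 + 28y^3 - 25y^2 + 27y + 5) / (y^2 - 6y - 1)
Step 1: -4y^2 * (y^2 - 6y - 1) = -4y^4 + 24y^3 + 4y^2; subtract.
Step 2: 4y * (y^2 - 6y - 1) = 4y^3 - 24y^2 - 4y; subtract.
Step 3: -5 * (y^2 - 6y - 1) = -5y^2 + 30y + 5; subtract.
Quotient: -4y^2 + 4y - 5, Remainder: y


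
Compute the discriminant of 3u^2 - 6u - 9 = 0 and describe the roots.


D = b^2 - 4ac = (-6)^2 - 4(3)(-9) = 36 + 108 = 144
Since D > 0: two distinct rational roots


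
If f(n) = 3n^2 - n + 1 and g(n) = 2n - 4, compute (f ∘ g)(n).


Substitute g(n) into f:
f(g(n)) = 3*(2n - 4)^2 + (-1)*(2n - 4) + 1
(2n - 4)^2 = 4n^2 - 16n + 16
Expand and combine: 12n^2 - 50n + 53


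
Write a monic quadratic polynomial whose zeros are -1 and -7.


p(n) = (n + 1)(n + 7)
Expand: n^2 + 8n + 7


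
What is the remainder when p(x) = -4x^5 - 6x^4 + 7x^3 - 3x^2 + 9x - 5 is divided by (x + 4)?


By the Remainder Theorem, the remainder equals p(-4):
  -4*(-4)^5 = 4096
  -6*(-4)^4 = -1536
  7*(-4)^3 = -448
  -3*(-4)^2 = -48
  9*(-4)^1 = -36
  constant: -5
Sum: 4096 - 1536 - 448 - 48 - 36 - 5 = 2023


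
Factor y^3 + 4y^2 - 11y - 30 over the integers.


Try integer roots (divisors of -30). y=-2: p(-2)=0.
Divide out (y + 2): quotient is y^2 + 2y - 15.
Factor the quadratic: (y - 3)(y + 5)
Result: (y + 2)(y - 3)(y + 5)


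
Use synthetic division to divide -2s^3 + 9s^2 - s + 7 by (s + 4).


Synthetic division with c = -4. Coefficients: -2, 9, -1, 7
Bring down -2.
  -2 * -4 = 8; 8 + 9 = 17
  17 * -4 = -68; -68 - 1 = -69
  -69 * -4 = 276; 276 + 7 = 283
Quotient: -2s^2 + 17s - 69, Remainder: 283


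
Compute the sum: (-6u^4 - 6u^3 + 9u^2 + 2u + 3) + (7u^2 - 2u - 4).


Align terms by degree and add:
  -6u^4 - 6u^3 + 9u^2 + 2u + 3
+ 7u^2 - 2u - 4
= -6u^4 - 6u^3 + 16u^2 - 1


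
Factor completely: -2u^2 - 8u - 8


Roots satisfy r1 + r2 = -b/a = -4 and r1*r2 = c/a = 4.
So r1 = -2, r2 = -2.
-2u^2 - 8u - 8 = -2(u - r1)(u - r2) = -2(u + 2)(u + 2)


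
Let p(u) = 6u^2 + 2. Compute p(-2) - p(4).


p(-2) = 26
p(4) = 98
p(-2) - p(4) = 26 - 98 = -72


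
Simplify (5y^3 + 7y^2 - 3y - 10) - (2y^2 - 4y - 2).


Distribute the minus sign:
  (5y^3 + 7y^2 - 3y - 10)
- (2y^2 - 4y - 2)
Negate second polynomial: -2y^2 + 4y + 2
Add: 5y^3 + 5y^2 + y - 8


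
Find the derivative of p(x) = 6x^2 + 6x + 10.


Apply the power rule term by term:
  d/dx(6x^2) = 12x
  d/dx(6x) = 6
  d/dx(10) = 0
p'(x) = 12x + 6


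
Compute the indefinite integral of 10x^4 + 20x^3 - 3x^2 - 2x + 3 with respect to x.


Reverse power rule on each term:
  ∫ 10x^4 dx = 2x^5
  ∫ 20x^3 dx = 5x^4
  ∫ -3x^2 dx = -x^3
  ∫ -2x dx = -x^2
  ∫ 3 dx = 3x
F(x) = 2x^5 + 5x^4 - x^3 - x^2 + 3x + C


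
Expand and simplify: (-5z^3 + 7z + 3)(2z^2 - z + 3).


Distribute each term of the first polynomial:
  (-5z^3)(2z^2 - z + 3) = -10z^5 + 5z^4 - 15z^3
  (7z)(2z^2 - z + 3) = 14z^3 - 7z^2 + 21z
  (3)(2z^2 - z + 3) = 6z^2 - 3z + 9
Sum: -10z^5 + 5z^4 - z^3 - z^2 + 18z + 9


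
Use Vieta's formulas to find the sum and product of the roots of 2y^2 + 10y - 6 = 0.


For ay^2+by+c=0: sum = -b/a, product = c/a.
a=2, b=10, c=-6
Sum = -(10)/2 = -5
Product = (-6)/2 = -3


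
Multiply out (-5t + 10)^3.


Expand (-5t + 10)^3 by repeated multiplication:
  (-5t + 10)^2 = 25t^2 - 100t + 100
= -125t^3 + 750t^2 - 1500t + 1000


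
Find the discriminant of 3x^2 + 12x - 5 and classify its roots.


D = b^2 - 4ac = (12)^2 - 4(3)(-5) = 144 + 60 = 204
Since D > 0: two distinct irrational roots


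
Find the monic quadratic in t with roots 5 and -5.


p(t) = (t - 5)(t + 5)
Expand: t^2 - 25


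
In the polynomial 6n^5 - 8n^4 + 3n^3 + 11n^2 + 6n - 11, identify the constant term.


Read off the constant term: -11


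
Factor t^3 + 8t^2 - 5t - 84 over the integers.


Try integer roots (divisors of -84). t=3: p(3)=0.
Divide out (t - 3): quotient is t^2 + 11t + 28.
Factor the quadratic: (t + 7)(t + 4)
Result: (t - 3)(t + 7)(t + 4)


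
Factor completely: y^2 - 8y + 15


Roots satisfy r1 + r2 = -b/a = 8 and r1*r2 = c/a = 15.
So r1 = 3, r2 = 5.
y^2 - 8y + 15 = (y - r1)(y - r2) = (y - 3)(y - 5)


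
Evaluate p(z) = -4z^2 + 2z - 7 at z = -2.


Using direct substitution:
  -4 * (-2)^2 = -16
  2 * (-2)^1 = -4
  constant: -7
Sum = -16 - 4 - 7 = -27


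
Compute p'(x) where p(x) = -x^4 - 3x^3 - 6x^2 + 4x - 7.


Apply the power rule term by term:
  d/dx(-x^4) = -4x^3
  d/dx(-3x^3) = -9x^2
  d/dx(-6x^2) = -12x
  d/dx(4x) = 4
  d/dx(-7) = 0
p'(x) = -4x^3 - 9x^2 - 12x + 4


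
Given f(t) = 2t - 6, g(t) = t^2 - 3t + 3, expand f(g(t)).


Substitute g(t) into f:
f(g(t)) = 2*(t^2 - 3t + 3) + (-6)
Expand and combine: 2t^2 - 6t


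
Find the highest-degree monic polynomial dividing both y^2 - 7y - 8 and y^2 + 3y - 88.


Factor each:
  y^2 - 7y - 8 = (y - 8)(y + 1)
  y^2 + 3y - 88 = (y - 8)(y + 11)
Common monic factor: y - 8


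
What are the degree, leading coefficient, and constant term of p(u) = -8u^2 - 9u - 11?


Highest power of u is 2, with coefficient -8. Constant term is -11.
Degree = 2, leading coefficient = -8, constant term = -11


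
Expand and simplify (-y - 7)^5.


Expand (-y - 7)^5 by repeated multiplication:
  (-y - 7)^2 = y^2 + 14y + 49
  (-y - 7)^3 = -y^3 - 21y^2 - 147y - 343
  (-y - 7)^4 = y^4 + 28y^3 + 294y^2 + 1372y + 2401
= -y^5 - 35y^4 - 490y^3 - 3430y^2 - 12005y - 16807


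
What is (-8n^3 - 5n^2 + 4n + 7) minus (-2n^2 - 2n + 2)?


Distribute the minus sign:
  (-8n^3 - 5n^2 + 4n + 7)
- (-2n^2 - 2n + 2)
Negate second polynomial: 2n^2 + 2n - 2
Add: -8n^3 - 3n^2 + 6n + 5


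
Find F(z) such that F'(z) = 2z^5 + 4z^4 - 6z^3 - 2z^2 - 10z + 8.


Reverse power rule on each term:
  ∫ 2z^5 dz = (1/3)z^6
  ∫ 4z^4 dz = (4/5)z^5
  ∫ -6z^3 dz = -(3/2)z^4
  ∫ -2z^2 dz = -(2/3)z^3
  ∫ -10z dz = -5z^2
  ∫ 8 dz = 8z
F(z) = (1/3)z^6 + (4/5)z^5 - (3/2)z^4 - (2/3)z^3 - 5z^2 + 8z + C


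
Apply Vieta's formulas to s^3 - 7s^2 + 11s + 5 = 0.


Monic cubic s^3+bs^2+cs+d=0: sum=-b, pairwise sum=c, product=-d.
b=-7, c=11, d=5
r1+r2+r3 = 7
r1r2+r1r3+r2r3 = 11
r1r2r3 = -5


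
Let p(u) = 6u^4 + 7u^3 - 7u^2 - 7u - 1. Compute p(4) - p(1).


p(4) = 1843
p(1) = -2
p(4) - p(1) = 1843 + 2 = 1845


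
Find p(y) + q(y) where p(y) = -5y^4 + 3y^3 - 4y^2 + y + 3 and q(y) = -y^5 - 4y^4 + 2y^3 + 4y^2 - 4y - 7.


Align terms by degree and add:
  -5y^4 + 3y^3 - 4y^2 + y + 3
  -y^5 - 4y^4 + 2y^3 + 4y^2 - 4y - 7
= -y^5 - 9y^4 + 5y^3 - 3y - 4


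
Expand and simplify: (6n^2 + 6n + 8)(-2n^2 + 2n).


Distribute each term of the first polynomial:
  (6n^2)(-2n^2 + 2n) = -12n^4 + 12n^3
  (6n)(-2n^2 + 2n) = -12n^3 + 12n^2
  (8)(-2n^2 + 2n) = -16n^2 + 16n
Sum: -12n^4 - 4n^2 + 16n


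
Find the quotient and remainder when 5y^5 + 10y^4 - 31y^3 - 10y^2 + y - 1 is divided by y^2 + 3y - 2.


(5y^5 + 10y^4 - 31y^3 - 10y^2 + y - 1) / (y^2 + 3y - 2)
Step 1: 5y^3 * (y^2 + 3y - 2) = 5y^5 + 15y^4 - 10y^3; subtract.
Step 2: -5y^2 * (y^2 + 3y - 2) = -5y^4 - 15y^3 + 10y^2; subtract.
Step 3: -6y * (y^2 + 3y - 2) = -6y^3 - 18y^2 + 12y; subtract.
Step 4: -2 * (y^2 + 3y - 2) = -2y^2 - 6y + 4; subtract.
Quotient: 5y^3 - 5y^2 - 6y - 2, Remainder: -5y - 5


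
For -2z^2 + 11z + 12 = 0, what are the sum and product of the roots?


For az^2+bz+c=0: sum = -b/a, product = c/a.
a=-2, b=11, c=12
Sum = -(11)/-2 = 11/2
Product = (12)/-2 = -6


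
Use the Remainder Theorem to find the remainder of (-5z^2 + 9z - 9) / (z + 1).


By the Remainder Theorem, the remainder equals p(-1):
  -5*(-1)^2 = -5
  9*(-1)^1 = -9
  constant: -9
Sum: -5 - 9 - 9 = -23


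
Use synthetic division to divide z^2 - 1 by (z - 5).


Synthetic division with c = 5. Coefficients: 1, 0, -1
Bring down 1.
  1 * 5 = 5; 5 + 0 = 5
  5 * 5 = 25; 25 - 1 = 24
Quotient: z + 5, Remainder: 24


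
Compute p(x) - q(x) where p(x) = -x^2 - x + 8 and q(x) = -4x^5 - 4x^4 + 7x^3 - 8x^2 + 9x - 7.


Distribute the minus sign:
  (-x^2 - x + 8)
- (-4x^5 - 4x^4 + 7x^3 - 8x^2 + 9x - 7)
Negate second polynomial: 4x^5 + 4x^4 - 7x^3 + 8x^2 - 9x + 7
Add: 4x^5 + 4x^4 - 7x^3 + 7x^2 - 10x + 15


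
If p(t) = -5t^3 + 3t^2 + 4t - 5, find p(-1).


Using direct substitution:
  -5 * (-1)^3 = 5
  3 * (-1)^2 = 3
  4 * (-1)^1 = -4
  constant: -5
Sum = 5 + 3 - 4 - 5 = -1


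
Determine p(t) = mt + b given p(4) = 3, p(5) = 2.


p(t) = mt + b. Using p(4)=3, p(5)=2:
m = (3 - 2)/(4 - 5) = 1/-1 = -1
b = 3 - m*(4) = 3 + 4 = 7
p(t) = -t + 7


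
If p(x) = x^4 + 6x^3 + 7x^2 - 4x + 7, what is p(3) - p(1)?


p(3) = 301
p(1) = 17
p(3) - p(1) = 301 - 17 = 284


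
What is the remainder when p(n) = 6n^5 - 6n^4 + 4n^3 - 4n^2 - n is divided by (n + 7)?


By the Remainder Theorem, the remainder equals p(-7):
  6*(-7)^5 = -100842
  -6*(-7)^4 = -14406
  4*(-7)^3 = -1372
  -4*(-7)^2 = -196
  -1*(-7)^1 = 7
  constant: 0
Sum: -100842 - 14406 - 1372 - 196 + 7 + 0 = -116809


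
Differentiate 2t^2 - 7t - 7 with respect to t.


Apply the power rule term by term:
  d/dt(2t^2) = 4t
  d/dt(-7t) = -7
  d/dt(-7) = 0
p'(t) = 4t - 7


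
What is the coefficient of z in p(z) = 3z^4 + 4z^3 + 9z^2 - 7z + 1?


Read off the coefficient of z: -7


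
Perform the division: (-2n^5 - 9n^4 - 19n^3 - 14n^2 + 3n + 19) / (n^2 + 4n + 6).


(-2n^5 - 9n^4 - 19n^3 - 14n^2 + 3n + 19) / (n^2 + 4n + 6)
Step 1: -2n^3 * (n^2 + 4n + 6) = -2n^5 - 8n^4 - 12n^3; subtract.
Step 2: -n^2 * (n^2 + 4n + 6) = -n^4 - 4n^3 - 6n^2; subtract.
Step 3: -3n * (n^2 + 4n + 6) = -3n^3 - 12n^2 - 18n; subtract.
Step 4: 4 * (n^2 + 4n + 6) = 4n^2 + 16n + 24; subtract.
Quotient: -2n^3 - n^2 - 3n + 4, Remainder: 5n - 5


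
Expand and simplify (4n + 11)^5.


Expand (4n + 11)^5 by repeated multiplication:
  (4n + 11)^2 = 16n^2 + 88n + 121
  (4n + 11)^3 = 64n^3 + 528n^2 + 1452n + 1331
  (4n + 11)^4 = 256n^4 + 2816n^3 + 11616n^2 + 21296n + 14641
= 1024n^5 + 14080n^4 + 77440n^3 + 212960n^2 + 292820n + 161051


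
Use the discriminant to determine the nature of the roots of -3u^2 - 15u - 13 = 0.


D = b^2 - 4ac = (-15)^2 - 4(-3)(-13) = 225 - 156 = 69
Since D > 0: two distinct irrational roots


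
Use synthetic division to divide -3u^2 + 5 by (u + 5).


Synthetic division with c = -5. Coefficients: -3, 0, 5
Bring down -3.
  -3 * -5 = 15; 15 + 0 = 15
  15 * -5 = -75; -75 + 5 = -70
Quotient: -3u + 15, Remainder: -70


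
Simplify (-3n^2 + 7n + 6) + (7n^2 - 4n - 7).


Align terms by degree and add:
  -3n^2 + 7n + 6
+ 7n^2 - 4n - 7
= 4n^2 + 3n - 1


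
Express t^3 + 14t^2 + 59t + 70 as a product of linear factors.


Try integer roots (divisors of 70). t=-7: p(-7)=0.
Divide out (t + 7): quotient is t^2 + 7t + 10.
Factor the quadratic: (t + 2)(t + 5)
Result: (t + 7)(t + 2)(t + 5)


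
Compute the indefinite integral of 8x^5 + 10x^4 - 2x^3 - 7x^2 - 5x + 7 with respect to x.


Reverse power rule on each term:
  ∫ 8x^5 dx = (4/3)x^6
  ∫ 10x^4 dx = 2x^5
  ∫ -2x^3 dx = -(1/2)x^4
  ∫ -7x^2 dx = -(7/3)x^3
  ∫ -5x dx = -(5/2)x^2
  ∫ 7 dx = 7x
F(x) = (4/3)x^6 + 2x^5 - (1/2)x^4 - (7/3)x^3 - (5/2)x^2 + 7x + C


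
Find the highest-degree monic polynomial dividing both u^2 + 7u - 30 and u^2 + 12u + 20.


Factor each:
  u^2 + 7u - 30 = (u + 10)(u - 3)
  u^2 + 12u + 20 = (u + 10)(u + 2)
Common monic factor: u + 10


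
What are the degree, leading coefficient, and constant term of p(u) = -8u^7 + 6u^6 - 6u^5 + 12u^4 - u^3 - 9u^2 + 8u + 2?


Highest power of u is 7, with coefficient -8. Constant term is 2.
Degree = 7, leading coefficient = -8, constant term = 2


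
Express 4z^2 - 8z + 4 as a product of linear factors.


Roots satisfy r1 + r2 = -b/a = 2 and r1*r2 = c/a = 1.
So r1 = 1, r2 = 1.
4z^2 - 8z + 4 = 4(z - r1)(z - r2) = 4(z - 1)(z - 1)


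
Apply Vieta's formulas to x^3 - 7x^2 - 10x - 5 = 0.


Monic cubic x^3+bx^2+cx+d=0: sum=-b, pairwise sum=c, product=-d.
b=-7, c=-10, d=-5
r1+r2+r3 = 7
r1r2+r1r3+r2r3 = -10
r1r2r3 = 5


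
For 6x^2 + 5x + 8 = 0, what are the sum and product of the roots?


For ax^2+bx+c=0: sum = -b/a, product = c/a.
a=6, b=5, c=8
Sum = -(5)/6 = -5/6
Product = (8)/6 = 4/3


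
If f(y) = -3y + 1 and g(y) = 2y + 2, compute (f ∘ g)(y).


Substitute g(y) into f:
f(g(y)) = -3*(2y + 2) + 1
Expand and combine: -6y - 5


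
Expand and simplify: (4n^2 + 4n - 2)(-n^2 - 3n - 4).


Distribute each term of the first polynomial:
  (4n^2)(-n^2 - 3n - 4) = -4n^4 - 12n^3 - 16n^2
  (4n)(-n^2 - 3n - 4) = -4n^3 - 12n^2 - 16n
  (-2)(-n^2 - 3n - 4) = 2n^2 + 6n + 8
Sum: -4n^4 - 16n^3 - 26n^2 - 10n + 8


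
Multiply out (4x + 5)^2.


Expand (4x + 5)^2 by repeated multiplication:
= 16x^2 + 40x + 25


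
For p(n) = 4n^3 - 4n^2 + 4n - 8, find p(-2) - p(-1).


p(-2) = -64
p(-1) = -20
p(-2) - p(-1) = -64 + 20 = -44


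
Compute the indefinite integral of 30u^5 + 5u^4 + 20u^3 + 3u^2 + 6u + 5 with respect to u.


Reverse power rule on each term:
  ∫ 30u^5 du = 5u^6
  ∫ 5u^4 du = u^5
  ∫ 20u^3 du = 5u^4
  ∫ 3u^2 du = u^3
  ∫ 6u du = 3u^2
  ∫ 5 du = 5u
F(u) = 5u^6 + u^5 + 5u^4 + u^3 + 3u^2 + 5u + C


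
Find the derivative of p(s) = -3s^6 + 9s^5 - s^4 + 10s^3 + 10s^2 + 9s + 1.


Apply the power rule term by term:
  d/ds(-3s^6) = -18s^5
  d/ds(9s^5) = 45s^4
  d/ds(-s^4) = -4s^3
  d/ds(10s^3) = 30s^2
  d/ds(10s^2) = 20s
  d/ds(9s) = 9
  d/ds(1) = 0
p'(s) = -18s^5 + 45s^4 - 4s^3 + 30s^2 + 20s + 9


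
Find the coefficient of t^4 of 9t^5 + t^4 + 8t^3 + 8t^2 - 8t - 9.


Read off the coefficient of t^4: 1


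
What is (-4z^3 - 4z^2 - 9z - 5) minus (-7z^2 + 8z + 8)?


Distribute the minus sign:
  (-4z^3 - 4z^2 - 9z - 5)
- (-7z^2 + 8z + 8)
Negate second polynomial: 7z^2 - 8z - 8
Add: -4z^3 + 3z^2 - 17z - 13


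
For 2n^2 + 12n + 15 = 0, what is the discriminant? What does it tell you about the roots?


D = b^2 - 4ac = (12)^2 - 4(2)(15) = 144 - 120 = 24
Since D > 0: two distinct irrational roots


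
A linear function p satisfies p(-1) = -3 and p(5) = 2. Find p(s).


p(s) = ms + b. Using p(-1)=-3, p(5)=2:
m = (-3 - 2)/(-1 - 5) = -5/-6 = 5/6
b = -3 - m*(-1) = -3 + 5/6 = -13/6
p(s) = (5/6)s - (13/6)


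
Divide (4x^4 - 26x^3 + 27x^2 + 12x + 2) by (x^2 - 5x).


(4x^4 - 26x^3 + 27x^2 + 12x + 2) / (x^2 - 5x)
Step 1: 4x^2 * (x^2 - 5x) = 4x^4 - 20x^3; subtract.
Step 2: -6x * (x^2 - 5x) = -6x^3 + 30x^2; subtract.
Step 3: -3 * (x^2 - 5x) = -3x^2 + 15x; subtract.
Quotient: 4x^2 - 6x - 3, Remainder: -3x + 2


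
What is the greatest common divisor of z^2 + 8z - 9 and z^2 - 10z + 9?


Factor each:
  z^2 + 8z - 9 = (z - 1)(z + 9)
  z^2 - 10z + 9 = (z - 1)(z - 9)
Common monic factor: z - 1


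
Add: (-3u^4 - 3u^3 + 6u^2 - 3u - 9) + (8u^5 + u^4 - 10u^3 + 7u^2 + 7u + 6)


Align terms by degree and add:
  -3u^4 - 3u^3 + 6u^2 - 3u - 9
+ 8u^5 + u^4 - 10u^3 + 7u^2 + 7u + 6
= 8u^5 - 2u^4 - 13u^3 + 13u^2 + 4u - 3


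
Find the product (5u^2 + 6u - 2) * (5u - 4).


Distribute each term of the first polynomial:
  (5u^2)(5u - 4) = 25u^3 - 20u^2
  (6u)(5u - 4) = 30u^2 - 24u
  (-2)(5u - 4) = -10u + 8
Sum: 25u^3 + 10u^2 - 34u + 8


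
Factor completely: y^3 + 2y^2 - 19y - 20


Try integer roots (divisors of -20). y=-5: p(-5)=0.
Divide out (y + 5): quotient is y^2 - 3y - 4.
Factor the quadratic: (y - 4)(y + 1)
Result: (y + 5)(y - 4)(y + 1)


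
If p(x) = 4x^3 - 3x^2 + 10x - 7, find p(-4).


Using direct substitution:
  4 * (-4)^3 = -256
  -3 * (-4)^2 = -48
  10 * (-4)^1 = -40
  constant: -7
Sum = -256 - 48 - 40 - 7 = -351


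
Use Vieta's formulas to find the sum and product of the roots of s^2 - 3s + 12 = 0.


For as^2+bs+c=0: sum = -b/a, product = c/a.
a=1, b=-3, c=12
Sum = -(-3)/1 = 3
Product = (12)/1 = 12


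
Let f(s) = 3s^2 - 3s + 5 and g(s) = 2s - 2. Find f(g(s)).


Substitute g(s) into f:
f(g(s)) = 3*(2s - 2)^2 + (-3)*(2s - 2) + 5
(2s - 2)^2 = 4s^2 - 8s + 4
Expand and combine: 12s^2 - 30s + 23


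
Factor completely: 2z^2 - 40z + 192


Roots satisfy r1 + r2 = -b/a = 20 and r1*r2 = c/a = 96.
So r1 = 12, r2 = 8.
2z^2 - 40z + 192 = 2(z - r1)(z - r2) = 2(z - 12)(z - 8)


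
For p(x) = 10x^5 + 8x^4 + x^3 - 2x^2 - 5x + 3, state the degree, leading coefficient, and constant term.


Highest power of x is 5, with coefficient 10. Constant term is 3.
Degree = 5, leading coefficient = 10, constant term = 3


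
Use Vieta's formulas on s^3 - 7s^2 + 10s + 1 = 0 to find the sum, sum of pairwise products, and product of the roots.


Monic cubic s^3+bs^2+cs+d=0: sum=-b, pairwise sum=c, product=-d.
b=-7, c=10, d=1
r1+r2+r3 = 7
r1r2+r1r3+r2r3 = 10
r1r2r3 = -1


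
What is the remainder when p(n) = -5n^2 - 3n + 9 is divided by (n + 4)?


By the Remainder Theorem, the remainder equals p(-4):
  -5*(-4)^2 = -80
  -3*(-4)^1 = 12
  constant: 9
Sum: -80 + 12 + 9 = -59


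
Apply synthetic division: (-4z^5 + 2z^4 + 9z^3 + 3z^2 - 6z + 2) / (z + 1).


Synthetic division with c = -1. Coefficients: -4, 2, 9, 3, -6, 2
Bring down -4.
  -4 * -1 = 4; 4 + 2 = 6
  6 * -1 = -6; -6 + 9 = 3
  3 * -1 = -3; -3 + 3 = 0
  0 * -1 = 0; 0 - 6 = -6
  -6 * -1 = 6; 6 + 2 = 8
Quotient: -4z^4 + 6z^3 + 3z^2 - 6, Remainder: 8


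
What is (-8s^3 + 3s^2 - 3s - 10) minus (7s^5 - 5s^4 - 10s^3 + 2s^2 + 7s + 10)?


Distribute the minus sign:
  (-8s^3 + 3s^2 - 3s - 10)
- (7s^5 - 5s^4 - 10s^3 + 2s^2 + 7s + 10)
Negate second polynomial: -7s^5 + 5s^4 + 10s^3 - 2s^2 - 7s - 10
Add: -7s^5 + 5s^4 + 2s^3 + s^2 - 10s - 20


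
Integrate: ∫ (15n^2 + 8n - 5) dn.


Reverse power rule on each term:
  ∫ 15n^2 dn = 5n^3
  ∫ 8n dn = 4n^2
  ∫ -5 dn = -5n
F(n) = 5n^3 + 4n^2 - 5n + C


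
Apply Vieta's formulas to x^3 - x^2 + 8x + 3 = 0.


Monic cubic x^3+bx^2+cx+d=0: sum=-b, pairwise sum=c, product=-d.
b=-1, c=8, d=3
r1+r2+r3 = 1
r1r2+r1r3+r2r3 = 8
r1r2r3 = -3
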